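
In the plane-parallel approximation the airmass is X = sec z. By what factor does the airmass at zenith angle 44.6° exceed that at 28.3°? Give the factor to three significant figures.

1.24

X(44.6°)/X(28.3°) = sec 44.6° / sec 28.3° = cos 28.3° / cos 44.6° = 0.8805/0.7120 = 1.2366.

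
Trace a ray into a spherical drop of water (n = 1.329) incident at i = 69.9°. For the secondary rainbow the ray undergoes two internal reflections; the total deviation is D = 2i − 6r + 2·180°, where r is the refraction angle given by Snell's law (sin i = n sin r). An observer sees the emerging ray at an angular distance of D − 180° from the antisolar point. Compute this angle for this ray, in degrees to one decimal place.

50.0°

sin r = sin 69.9° / 1.329 = 0.9391/1.329 = 0.7066; r = 44.96°.
D = 2·69.9° − 6·44.96° + 2·180° = 139.80° − 269.76° + 360° = 230.04°.
Angle from antisolar point = D − 180° = 50.04°.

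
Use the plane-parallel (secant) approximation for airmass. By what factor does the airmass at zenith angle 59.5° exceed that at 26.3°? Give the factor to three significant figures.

1.77

X(59.5°)/X(26.3°) = sec 59.5° / sec 26.3° = cos 26.3° / cos 59.5° = 0.8965/0.5075 = 1.7663.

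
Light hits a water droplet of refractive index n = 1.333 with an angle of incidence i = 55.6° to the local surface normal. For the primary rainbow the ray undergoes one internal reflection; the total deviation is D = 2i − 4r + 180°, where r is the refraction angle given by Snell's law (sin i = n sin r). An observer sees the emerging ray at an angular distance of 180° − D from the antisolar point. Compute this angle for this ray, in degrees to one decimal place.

sin r = sin 55.6° / 1.333 = 0.8251/1.333 = 0.6190; r = 38.24°.
D = 2·55.6° − 4·38.24° + 180° = 111.20° − 152.97° + 180° = 138.23°.
Angle from antisolar point = 180° − D = 41.77°.

41.8°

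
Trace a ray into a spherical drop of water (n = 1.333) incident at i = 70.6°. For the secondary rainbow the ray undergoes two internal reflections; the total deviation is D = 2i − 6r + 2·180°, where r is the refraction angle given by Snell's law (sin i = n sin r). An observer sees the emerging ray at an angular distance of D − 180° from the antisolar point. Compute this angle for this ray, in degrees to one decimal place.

51.0°

sin r = sin 70.6° / 1.333 = 0.9432/1.333 = 0.7076; r = 45.04°.
D = 2·70.6° − 6·45.04° + 2·180° = 141.20° − 270.24° + 360° = 230.96°.
Angle from antisolar point = D − 180° = 50.96°.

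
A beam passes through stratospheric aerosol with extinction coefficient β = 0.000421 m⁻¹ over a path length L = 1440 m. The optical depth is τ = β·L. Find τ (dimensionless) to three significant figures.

0.606

τ = β·L = 0.000421 × 1440 = 0.6062.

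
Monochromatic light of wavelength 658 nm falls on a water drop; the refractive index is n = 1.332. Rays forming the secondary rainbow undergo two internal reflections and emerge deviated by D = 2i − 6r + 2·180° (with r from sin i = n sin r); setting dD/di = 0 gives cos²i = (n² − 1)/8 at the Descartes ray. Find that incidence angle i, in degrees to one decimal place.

71.9°

cos²i = (1.332² − 1)/8 = (1.77422 − 1)/8 = 0.09678.
cos i = 0.31109, so i = 71.875°.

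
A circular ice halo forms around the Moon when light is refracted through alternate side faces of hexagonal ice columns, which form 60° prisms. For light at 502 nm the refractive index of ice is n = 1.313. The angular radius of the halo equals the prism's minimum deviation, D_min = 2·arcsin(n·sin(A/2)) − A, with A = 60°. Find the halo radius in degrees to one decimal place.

n·sin(A/2) = 1.313 × sin 30° = 1.313 × 0.5000 = 0.6565.
D_min = 2·arcsin(0.6565) − 60° = 2 × 41.033° − 60° = 22.067°.

22.1°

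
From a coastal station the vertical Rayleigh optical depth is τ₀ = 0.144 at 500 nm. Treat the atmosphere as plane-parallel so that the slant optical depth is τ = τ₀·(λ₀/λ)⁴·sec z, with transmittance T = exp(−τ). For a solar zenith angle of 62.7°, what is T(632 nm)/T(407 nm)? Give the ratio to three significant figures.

1.81

Airmass: sec 62.7° = 2.1803.
τ(632 nm) = 0.144 × (500/632)⁴ × 2.1803 = 0.144 × 0.3918 × 2.1803 = 0.1230.
τ(407 nm) = 0.144 × (500/407)⁴ × 2.1803 = 0.144 × 2.2777 × 2.1803 = 0.7151.
T(632)/T(407) = exp(τ_B − τ_A) = exp(0.5921) = 1.8078.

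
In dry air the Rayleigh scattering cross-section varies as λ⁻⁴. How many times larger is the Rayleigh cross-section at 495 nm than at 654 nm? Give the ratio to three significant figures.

Rayleigh scattering ∝ λ⁻⁴, so the ratio of coefficients is the inverse fourth power of the wavelength ratio.
σ(495)/σ(654) = (654/495)⁴ = (1.3212)⁴ = 3.047.

3.05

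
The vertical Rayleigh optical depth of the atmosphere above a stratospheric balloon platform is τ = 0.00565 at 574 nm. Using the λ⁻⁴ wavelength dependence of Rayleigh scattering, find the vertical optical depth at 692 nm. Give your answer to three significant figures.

τ(692 nm) = τ(574 nm) × (574/692)⁴ = 0.00565 × (0.8295)⁴ = 0.00565 × 0.4734 = 0.0027.

0.00267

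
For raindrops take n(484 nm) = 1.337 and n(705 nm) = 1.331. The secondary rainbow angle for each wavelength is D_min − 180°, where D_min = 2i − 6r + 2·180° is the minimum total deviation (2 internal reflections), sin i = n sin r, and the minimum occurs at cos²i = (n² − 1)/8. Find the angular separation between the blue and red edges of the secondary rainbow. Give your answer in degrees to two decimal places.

1.57°

At 484 nm (n = 1.337): cos²i = 0.09845 → i = 71.714°, r = 45.249°, D_min = 231.934°, rainbow angle = 51.934°.
At 705 nm (n = 1.331): cos²i = 0.09645 → i = 71.907°, r = 45.575°, D_min = 230.365°, rainbow angle = 50.365°.
Angular width = |51.934° − 50.365°| = 1.569°.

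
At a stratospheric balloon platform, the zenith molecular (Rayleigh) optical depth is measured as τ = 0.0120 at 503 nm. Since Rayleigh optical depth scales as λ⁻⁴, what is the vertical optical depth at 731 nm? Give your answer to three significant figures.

0.00269

τ(731 nm) = τ(503 nm) × (503/731)⁴ = 0.0120 × (0.6881)⁴ = 0.0120 × 0.2242 = 0.0027.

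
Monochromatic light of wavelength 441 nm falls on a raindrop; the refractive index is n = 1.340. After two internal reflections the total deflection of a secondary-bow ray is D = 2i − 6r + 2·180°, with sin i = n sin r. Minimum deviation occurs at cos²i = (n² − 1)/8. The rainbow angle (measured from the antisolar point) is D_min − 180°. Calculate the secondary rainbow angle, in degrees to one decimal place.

cos²i = (1.79560 − 1)/8 = 0.09945; i = arccos(0.31536) = 71.618°.
sin r = sin 71.618°/1.340 = 0.70819; r = 45.088°.
D_min = 2·71.618° − 6·45.088° + 360° = 232.709°.
Rainbow angle = D_min − 180° = 52.709°.

52.7°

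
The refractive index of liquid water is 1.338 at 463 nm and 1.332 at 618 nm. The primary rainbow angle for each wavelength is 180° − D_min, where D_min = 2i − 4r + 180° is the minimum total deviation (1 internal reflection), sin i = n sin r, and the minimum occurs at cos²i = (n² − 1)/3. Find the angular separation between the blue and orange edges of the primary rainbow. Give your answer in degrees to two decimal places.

0.87°

At 463 nm (n = 1.338): cos²i = 0.26341 → i = 59.120°, r = 39.899°, D_min = 138.643°, rainbow angle = 41.357°.
At 618 nm (n = 1.332): cos²i = 0.25807 → i = 59.469°, r = 40.290°, D_min = 137.776°, rainbow angle = 42.224°.
Angular width = |41.357° − 42.224°| = 0.867°.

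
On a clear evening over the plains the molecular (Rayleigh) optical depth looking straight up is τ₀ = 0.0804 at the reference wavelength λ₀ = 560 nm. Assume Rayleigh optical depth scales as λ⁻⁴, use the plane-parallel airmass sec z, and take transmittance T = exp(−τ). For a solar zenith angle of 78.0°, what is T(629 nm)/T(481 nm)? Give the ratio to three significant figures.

1.60

Airmass: sec 78.0° = 4.8097.
τ(629 nm) = 0.0804 × (560/629)⁴ × 4.8097 = 0.0804 × 0.6283 × 4.8097 = 0.2430.
τ(481 nm) = 0.0804 × (560/481)⁴ × 4.8097 = 0.0804 × 1.8373 × 4.8097 = 0.7105.
T(629)/T(481) = exp(τ_B − τ_A) = exp(0.4675) = 1.5960.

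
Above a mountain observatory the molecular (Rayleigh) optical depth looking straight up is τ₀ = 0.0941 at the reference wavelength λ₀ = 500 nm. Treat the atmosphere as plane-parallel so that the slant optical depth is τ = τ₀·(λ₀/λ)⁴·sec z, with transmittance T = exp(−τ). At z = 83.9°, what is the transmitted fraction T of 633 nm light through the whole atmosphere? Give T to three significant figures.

0.708

sec 83.9° = 9.4105.
τ = 0.0941 × (500/633)⁴ × 9.4105 = 0.0941 × 0.3893 × 9.4105 = 0.3447.
T = exp(−0.3447) = 0.7084.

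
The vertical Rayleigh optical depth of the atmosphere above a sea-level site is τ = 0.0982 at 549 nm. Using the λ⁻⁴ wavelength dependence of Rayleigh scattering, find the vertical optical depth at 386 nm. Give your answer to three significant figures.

0.402

τ(386 nm) = τ(549 nm) × (549/386)⁴ = 0.0982 × (1.4223)⁴ = 0.0982 × 4.0920 = 0.4018.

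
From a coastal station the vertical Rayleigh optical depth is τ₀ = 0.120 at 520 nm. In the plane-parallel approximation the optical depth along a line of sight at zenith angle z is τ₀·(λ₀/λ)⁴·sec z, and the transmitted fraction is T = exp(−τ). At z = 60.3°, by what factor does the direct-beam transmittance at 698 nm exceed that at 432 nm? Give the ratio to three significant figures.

Airmass: sec 60.3° = 2.0183.
τ(698 nm) = 0.120 × (520/698)⁴ × 2.0183 = 0.120 × 0.3080 × 2.0183 = 0.0746.
τ(432 nm) = 0.120 × (520/432)⁴ × 2.0183 = 0.120 × 2.0993 × 2.0183 = 0.5085.
T(698)/T(432) = exp(τ_B − τ_A) = exp(0.4339) = 1.5432.

1.54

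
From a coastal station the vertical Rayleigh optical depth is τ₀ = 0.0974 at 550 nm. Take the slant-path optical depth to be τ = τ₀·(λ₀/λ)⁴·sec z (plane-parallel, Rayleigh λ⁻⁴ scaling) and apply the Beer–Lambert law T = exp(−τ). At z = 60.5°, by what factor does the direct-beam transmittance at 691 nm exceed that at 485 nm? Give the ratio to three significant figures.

Airmass: sec 60.5° = 2.0308.
τ(691 nm) = 0.0974 × (550/691)⁴ × 2.0308 = 0.0974 × 0.4014 × 2.0308 = 0.0794.
τ(485 nm) = 0.0974 × (550/485)⁴ × 2.0308 = 0.0974 × 1.6538 × 2.0308 = 0.3271.
T(691)/T(485) = exp(τ_B − τ_A) = exp(0.2477) = 1.2811.

1.28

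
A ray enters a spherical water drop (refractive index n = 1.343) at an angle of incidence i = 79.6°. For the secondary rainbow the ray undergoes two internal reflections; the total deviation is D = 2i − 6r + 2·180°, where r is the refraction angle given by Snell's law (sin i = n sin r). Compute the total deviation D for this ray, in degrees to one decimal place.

sin r = sin 79.6° / 1.343 = 0.9836/1.343 = 0.7324; r = 47.09°.
D = 2·79.6° − 6·47.09° + 2·180° = 159.20° − 282.51° + 360° = 236.69°.

236.7°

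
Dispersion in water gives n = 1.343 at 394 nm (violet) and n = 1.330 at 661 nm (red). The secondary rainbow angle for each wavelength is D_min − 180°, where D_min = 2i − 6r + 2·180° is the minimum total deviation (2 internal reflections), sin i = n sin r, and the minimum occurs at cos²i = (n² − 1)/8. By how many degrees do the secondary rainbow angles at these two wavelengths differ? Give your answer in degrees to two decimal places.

At 394 nm (n = 1.343): cos²i = 0.10046 → i = 71.522°, r = 44.928°, D_min = 233.478°, rainbow angle = 53.478°.
At 661 nm (n = 1.330): cos²i = 0.09611 → i = 71.940°, r = 45.630°, D_min = 230.101°, rainbow angle = 50.101°.
Angular width = |53.478° − 50.101°| = 3.377°.

3.38°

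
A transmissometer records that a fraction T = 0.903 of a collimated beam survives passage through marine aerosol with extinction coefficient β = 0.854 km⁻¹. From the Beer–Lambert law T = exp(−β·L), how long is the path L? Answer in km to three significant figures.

0.119 km

Beer–Lambert: T = exp(−βL) ⇒ L = −ln(T)/β = −ln(0.903)/0.854 = 0.1020/0.854 = 0.1195 km.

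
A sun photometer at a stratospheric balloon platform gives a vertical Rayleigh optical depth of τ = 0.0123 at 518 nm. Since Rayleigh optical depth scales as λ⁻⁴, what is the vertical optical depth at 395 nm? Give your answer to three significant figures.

0.0364

τ(395 nm) = τ(518 nm) × (518/395)⁴ = 0.0123 × (1.3114)⁴ = 0.0123 × 2.9575 = 0.0364.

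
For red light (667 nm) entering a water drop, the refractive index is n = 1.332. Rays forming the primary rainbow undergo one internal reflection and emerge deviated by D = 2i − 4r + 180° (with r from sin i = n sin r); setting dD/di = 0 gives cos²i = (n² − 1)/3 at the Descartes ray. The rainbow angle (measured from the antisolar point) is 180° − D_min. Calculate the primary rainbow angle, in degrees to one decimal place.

42.2°

cos²i = (1.77422 − 1)/3 = 0.25807; i = arccos(0.50801) = 59.469°.
sin r = sin 59.469°/1.332 = 0.64666; r = 40.290°.
D_min = 2·59.469° − 4·40.290° + 180° = 137.776°.
Rainbow angle = 180° − D_min = 42.224°.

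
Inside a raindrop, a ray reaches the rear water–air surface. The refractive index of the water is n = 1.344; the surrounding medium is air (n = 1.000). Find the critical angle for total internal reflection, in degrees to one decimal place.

sin θ_c = n_air / n = 1.000 / 1.344 = 0.7440.
θ_c = arcsin(0.7440) = 48.08°.

48.1°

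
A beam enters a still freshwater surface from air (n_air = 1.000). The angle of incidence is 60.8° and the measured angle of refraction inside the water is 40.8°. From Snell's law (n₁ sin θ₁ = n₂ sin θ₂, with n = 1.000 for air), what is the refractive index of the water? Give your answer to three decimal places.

n = sin θ_i / sin θ_r = sin 60.8° / sin 40.8° = 0.8729 / 0.6534 = 1.3359.

1.336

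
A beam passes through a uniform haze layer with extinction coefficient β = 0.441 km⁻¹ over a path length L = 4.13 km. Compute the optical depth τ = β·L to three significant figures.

τ = β·L = 0.441 × 4.13 = 1.8213.

1.82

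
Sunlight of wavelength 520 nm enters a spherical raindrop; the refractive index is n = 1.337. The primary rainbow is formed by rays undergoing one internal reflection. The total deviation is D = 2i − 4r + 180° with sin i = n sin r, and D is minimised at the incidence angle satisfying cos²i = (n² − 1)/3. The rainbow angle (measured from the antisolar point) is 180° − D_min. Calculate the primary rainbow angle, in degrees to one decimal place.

41.5°

cos²i = (1.78757 − 1)/3 = 0.26252; i = arccos(0.51237) = 59.178°.
sin r = sin 59.178°/1.337 = 0.64231; r = 39.964°.
D_min = 2·59.178° − 4·39.964° + 180° = 138.500°.
Rainbow angle = 180° − D_min = 41.500°.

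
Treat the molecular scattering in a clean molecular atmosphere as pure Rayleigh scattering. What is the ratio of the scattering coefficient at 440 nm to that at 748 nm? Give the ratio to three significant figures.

8.35

Rayleigh scattering ∝ λ⁻⁴, so the ratio of coefficients is the inverse fourth power of the wavelength ratio.
σ(440)/σ(748) = (748/440)⁴ = (1.7000)⁴ = 8.352.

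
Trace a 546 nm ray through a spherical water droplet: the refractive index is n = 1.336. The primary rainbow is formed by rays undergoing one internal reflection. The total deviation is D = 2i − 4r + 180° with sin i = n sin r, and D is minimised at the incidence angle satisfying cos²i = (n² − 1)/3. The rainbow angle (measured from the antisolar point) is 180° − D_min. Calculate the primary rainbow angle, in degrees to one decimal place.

cos²i = (1.78490 − 1)/3 = 0.26163; i = arccos(0.51150) = 59.236°.
sin r = sin 59.236°/1.336 = 0.64318; r = 40.029°.
D_min = 2·59.236° − 4·40.029° + 180° = 138.356°.
Rainbow angle = 180° − D_min = 41.644°.

41.6°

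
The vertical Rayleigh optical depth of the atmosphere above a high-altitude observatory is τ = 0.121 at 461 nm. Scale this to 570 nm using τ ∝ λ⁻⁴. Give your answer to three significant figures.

τ(570 nm) = τ(461 nm) × (461/570)⁴ = 0.121 × (0.8088)⁴ = 0.121 × 0.4279 = 0.0518.

0.0518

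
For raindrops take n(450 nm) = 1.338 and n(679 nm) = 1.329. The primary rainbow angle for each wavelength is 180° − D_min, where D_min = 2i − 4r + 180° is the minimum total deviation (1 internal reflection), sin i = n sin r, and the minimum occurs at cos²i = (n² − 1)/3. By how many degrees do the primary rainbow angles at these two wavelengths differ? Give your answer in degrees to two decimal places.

1.31°

At 450 nm (n = 1.338): cos²i = 0.26341 → i = 59.120°, r = 39.899°, D_min = 138.643°, rainbow angle = 41.357°.
At 679 nm (n = 1.329): cos²i = 0.25541 → i = 59.643°, r = 40.487°, D_min = 137.337°, rainbow angle = 42.663°.
Angular width = |41.357° − 42.663°| = 1.307°.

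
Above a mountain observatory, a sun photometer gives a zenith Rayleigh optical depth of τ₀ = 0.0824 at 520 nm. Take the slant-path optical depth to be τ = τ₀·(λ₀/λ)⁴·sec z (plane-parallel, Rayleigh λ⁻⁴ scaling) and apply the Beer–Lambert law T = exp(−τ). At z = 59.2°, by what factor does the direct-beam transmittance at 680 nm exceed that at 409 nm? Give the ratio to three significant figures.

1.44

Airmass: sec 59.2° = 1.9530.
τ(680 nm) = 0.0824 × (520/680)⁴ × 1.9530 = 0.0824 × 0.3420 × 1.9530 = 0.0550.
τ(409 nm) = 0.0824 × (520/409)⁴ × 1.9530 = 0.0824 × 2.6129 × 1.9530 = 0.4205.
T(680)/T(409) = exp(τ_B − τ_A) = exp(0.3654) = 1.4412.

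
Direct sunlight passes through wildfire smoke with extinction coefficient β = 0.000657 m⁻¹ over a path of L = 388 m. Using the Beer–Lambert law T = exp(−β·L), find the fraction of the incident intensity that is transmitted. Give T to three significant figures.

0.775

τ = β·L = 0.000657 × 388 = 0.2549.
T = exp(−0.2549) = 0.7750.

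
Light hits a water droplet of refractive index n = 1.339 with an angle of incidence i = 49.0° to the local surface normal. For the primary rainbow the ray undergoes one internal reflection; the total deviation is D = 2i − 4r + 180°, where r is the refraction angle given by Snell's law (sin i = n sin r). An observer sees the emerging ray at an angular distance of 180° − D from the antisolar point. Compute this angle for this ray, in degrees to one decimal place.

39.2°

sin r = sin 49.0° / 1.339 = 0.7547/1.339 = 0.5636; r = 34.31°.
D = 2·49.0° − 4·34.31° + 180° = 98.00° − 137.23° + 180° = 140.77°.
Angle from antisolar point = 180° − D = 39.23°.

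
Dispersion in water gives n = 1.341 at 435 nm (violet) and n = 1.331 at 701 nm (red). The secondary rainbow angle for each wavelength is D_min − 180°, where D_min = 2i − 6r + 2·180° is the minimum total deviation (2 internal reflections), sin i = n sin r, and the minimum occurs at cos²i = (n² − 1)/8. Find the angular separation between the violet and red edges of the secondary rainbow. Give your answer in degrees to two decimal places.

2.60°

At 435 nm (n = 1.341): cos²i = 0.09979 → i = 71.586°, r = 45.034°, D_min = 232.966°, rainbow angle = 52.966°.
At 701 nm (n = 1.331): cos²i = 0.09645 → i = 71.907°, r = 45.575°, D_min = 230.365°, rainbow angle = 50.365°.
Angular width = |52.966° − 50.365°| = 2.601°.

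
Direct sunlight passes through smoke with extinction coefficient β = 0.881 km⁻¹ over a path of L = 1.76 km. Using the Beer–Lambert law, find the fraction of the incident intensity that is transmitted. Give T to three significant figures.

τ = β·L = 0.881 × 1.76 = 1.5506.
T = exp(−1.5506) = 0.2121.

0.212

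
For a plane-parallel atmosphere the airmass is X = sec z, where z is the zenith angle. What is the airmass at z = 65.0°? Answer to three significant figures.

2.37

X = sec z = 1/cos 65.0° = 1/0.4226 = 2.3662.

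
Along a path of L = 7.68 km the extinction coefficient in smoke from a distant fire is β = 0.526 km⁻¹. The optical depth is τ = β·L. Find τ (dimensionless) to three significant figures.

τ = β·L = 0.526 × 7.68 = 4.0397.

4.04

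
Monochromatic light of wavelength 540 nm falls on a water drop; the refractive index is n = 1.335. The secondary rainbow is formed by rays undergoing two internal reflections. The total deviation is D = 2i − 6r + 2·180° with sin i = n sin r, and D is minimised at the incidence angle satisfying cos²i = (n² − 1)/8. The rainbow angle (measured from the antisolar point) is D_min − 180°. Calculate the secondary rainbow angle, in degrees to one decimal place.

cos²i = (1.78222 − 1)/8 = 0.09778; i = arccos(0.31269) = 71.778°.
sin r = sin 71.778°/1.335 = 0.71150; r = 45.357°.
D_min = 2·71.778° − 6·45.357° + 360° = 231.414°.
Rainbow angle = D_min − 180° = 51.414°.

51.4°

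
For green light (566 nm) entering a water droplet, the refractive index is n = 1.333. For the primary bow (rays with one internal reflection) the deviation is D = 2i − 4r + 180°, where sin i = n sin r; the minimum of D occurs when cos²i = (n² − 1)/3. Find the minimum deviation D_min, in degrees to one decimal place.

137.9°

cos²i = (1.77689 − 1)/3 = 0.25896; i = arccos(0.50888) = 59.410°.
sin r = sin 59.410°/1.333 = 0.64579; r = 40.225°.
D_min = 2·59.410° − 4·40.225° + 180° = 137.922°.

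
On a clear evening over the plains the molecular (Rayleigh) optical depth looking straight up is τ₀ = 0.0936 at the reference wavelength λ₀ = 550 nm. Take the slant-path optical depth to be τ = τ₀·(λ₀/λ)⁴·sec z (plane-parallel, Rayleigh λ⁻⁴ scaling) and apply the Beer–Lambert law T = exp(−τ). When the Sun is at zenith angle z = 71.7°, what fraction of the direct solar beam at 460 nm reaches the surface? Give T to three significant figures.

0.544

sec 71.7° = 3.1848.
τ = 0.0936 × (550/460)⁴ × 3.1848 = 0.0936 × 2.0437 × 3.1848 = 0.6092.
T = exp(−0.6092) = 0.5438.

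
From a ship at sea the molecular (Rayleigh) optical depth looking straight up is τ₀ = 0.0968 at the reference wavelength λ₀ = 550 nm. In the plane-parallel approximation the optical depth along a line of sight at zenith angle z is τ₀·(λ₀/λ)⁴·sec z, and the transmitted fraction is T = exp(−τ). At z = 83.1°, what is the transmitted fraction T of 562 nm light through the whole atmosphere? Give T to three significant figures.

0.478

sec 83.1° = 8.3238.
τ = 0.0968 × (550/562)⁴ × 8.3238 = 0.0968 × 0.9173 × 8.3238 = 0.7391.
T = exp(−0.7391) = 0.4775.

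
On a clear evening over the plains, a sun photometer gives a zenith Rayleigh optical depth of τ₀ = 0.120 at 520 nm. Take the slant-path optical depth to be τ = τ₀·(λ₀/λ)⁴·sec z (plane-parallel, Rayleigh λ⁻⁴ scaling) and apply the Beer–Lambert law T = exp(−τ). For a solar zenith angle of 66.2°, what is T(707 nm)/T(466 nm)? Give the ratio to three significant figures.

Airmass: sec 66.2° = 2.4780.
τ(707 nm) = 0.120 × (520/707)⁴ × 2.4780 = 0.120 × 0.2926 × 2.4780 = 0.0870.
τ(466 nm) = 0.120 × (520/466)⁴ × 2.4780 = 0.120 × 1.5505 × 2.4780 = 0.4611.
T(707)/T(466) = exp(τ_B − τ_A) = exp(0.3740) = 1.4536.

1.45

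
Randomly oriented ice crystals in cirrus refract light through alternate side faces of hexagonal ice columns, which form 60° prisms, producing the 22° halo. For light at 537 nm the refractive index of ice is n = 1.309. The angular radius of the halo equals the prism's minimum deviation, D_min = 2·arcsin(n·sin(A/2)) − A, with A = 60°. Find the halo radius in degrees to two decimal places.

n·sin(A/2) = 1.309 × sin 30° = 1.309 × 0.5000 = 0.6545.
D_min = 2·arcsin(0.6545) − 60° = 2 × 40.882° − 60° = 21.763°.

21.76°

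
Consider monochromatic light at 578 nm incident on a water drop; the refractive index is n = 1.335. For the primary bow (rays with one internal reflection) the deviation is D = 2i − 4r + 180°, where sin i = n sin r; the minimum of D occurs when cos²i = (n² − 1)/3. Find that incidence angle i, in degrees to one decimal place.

cos²i = (1.335² − 1)/3 = (1.78222 − 1)/3 = 0.26074.
cos i = 0.51063, so i = 59.294°.

59.3°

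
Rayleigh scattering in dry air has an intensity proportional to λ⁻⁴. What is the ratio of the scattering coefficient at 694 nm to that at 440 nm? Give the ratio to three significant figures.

Rayleigh scattering ∝ λ⁻⁴, so the ratio of coefficients is the inverse fourth power of the wavelength ratio.
σ(694)/σ(440) = (440/694)⁴ = (0.6340)⁴ = 0.1616.

0.162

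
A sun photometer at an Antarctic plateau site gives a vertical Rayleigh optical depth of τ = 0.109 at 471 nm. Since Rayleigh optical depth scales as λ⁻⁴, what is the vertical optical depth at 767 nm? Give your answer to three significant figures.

0.0155

τ(767 nm) = τ(471 nm) × (471/767)⁴ = 0.109 × (0.6141)⁴ = 0.109 × 0.1422 = 0.0155.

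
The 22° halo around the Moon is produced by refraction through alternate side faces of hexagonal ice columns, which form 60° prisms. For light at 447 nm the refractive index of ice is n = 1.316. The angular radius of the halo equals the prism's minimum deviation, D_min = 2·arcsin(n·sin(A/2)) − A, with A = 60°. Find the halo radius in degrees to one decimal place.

n·sin(A/2) = 1.316 × sin 30° = 1.316 × 0.5000 = 0.6580.
D_min = 2·arcsin(0.6580) − 60° = 2 × 41.148° − 60° = 22.295°.

22.3°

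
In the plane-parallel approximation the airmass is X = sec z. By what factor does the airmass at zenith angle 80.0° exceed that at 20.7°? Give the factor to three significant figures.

X(80.0°)/X(20.7°) = sec 80.0° / sec 20.7° = cos 20.7° / cos 80.0° = 0.9354/0.1736 = 5.3870.

5.39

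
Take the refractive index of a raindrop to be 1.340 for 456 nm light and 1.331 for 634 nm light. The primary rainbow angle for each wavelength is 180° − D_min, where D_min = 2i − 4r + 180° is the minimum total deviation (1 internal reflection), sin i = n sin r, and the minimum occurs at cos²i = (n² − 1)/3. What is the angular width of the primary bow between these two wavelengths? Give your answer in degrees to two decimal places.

At 456 nm (n = 1.340): cos²i = 0.26520 → i = 59.004°, r = 39.770°, D_min = 138.929°, rainbow angle = 41.071°.
At 634 nm (n = 1.331): cos²i = 0.25719 → i = 59.527°, r = 40.356°, D_min = 137.630°, rainbow angle = 42.370°.
Angular width = |41.071° − 42.370°| = 1.299°.

1.30°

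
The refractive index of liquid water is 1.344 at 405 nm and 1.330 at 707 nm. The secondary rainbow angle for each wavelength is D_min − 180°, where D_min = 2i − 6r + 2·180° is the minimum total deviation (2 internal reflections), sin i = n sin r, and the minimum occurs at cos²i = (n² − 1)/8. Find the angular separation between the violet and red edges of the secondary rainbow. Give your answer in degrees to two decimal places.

3.63°

At 405 nm (n = 1.344): cos²i = 0.10079 → i = 71.490°, r = 44.874°, D_min = 233.733°, rainbow angle = 53.733°.
At 707 nm (n = 1.330): cos²i = 0.09611 → i = 71.940°, r = 45.630°, D_min = 230.101°, rainbow angle = 50.101°.
Angular width = |53.733° − 50.101°| = 3.632°.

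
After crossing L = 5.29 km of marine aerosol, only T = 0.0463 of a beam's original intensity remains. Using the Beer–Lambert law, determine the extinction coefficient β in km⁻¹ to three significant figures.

Beer–Lambert: T = exp(−βL) ⇒ β = −ln(T)/L = −ln(0.0463)/5.29 = 3.0726/5.29 = 0.5808 km⁻¹.

0.581 km⁻¹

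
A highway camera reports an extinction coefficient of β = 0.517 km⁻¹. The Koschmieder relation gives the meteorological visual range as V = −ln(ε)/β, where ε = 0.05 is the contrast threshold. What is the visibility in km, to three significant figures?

5.79 km

V = −ln(0.05) / 0.517 = 2.996 / 0.517 = 5.7945 km.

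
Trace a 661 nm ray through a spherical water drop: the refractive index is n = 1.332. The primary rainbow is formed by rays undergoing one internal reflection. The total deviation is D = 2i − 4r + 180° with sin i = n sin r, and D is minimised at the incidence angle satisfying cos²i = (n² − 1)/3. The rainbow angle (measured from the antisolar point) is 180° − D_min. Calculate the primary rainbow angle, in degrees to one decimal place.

42.2°

cos²i = (1.77422 − 1)/3 = 0.25807; i = arccos(0.50801) = 59.469°.
sin r = sin 59.469°/1.332 = 0.64666; r = 40.290°.
D_min = 2·59.469° − 4·40.290° + 180° = 137.776°.
Rainbow angle = 180° − D_min = 42.224°.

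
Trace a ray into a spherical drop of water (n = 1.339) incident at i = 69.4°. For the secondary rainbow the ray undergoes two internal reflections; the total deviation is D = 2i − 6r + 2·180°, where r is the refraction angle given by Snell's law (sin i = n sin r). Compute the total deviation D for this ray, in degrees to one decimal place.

232.7°

sin r = sin 69.4° / 1.339 = 0.9361/1.339 = 0.6991; r = 44.35°.
D = 2·69.4° − 6·44.35° + 2·180° = 138.80° − 266.12° + 360° = 232.68°.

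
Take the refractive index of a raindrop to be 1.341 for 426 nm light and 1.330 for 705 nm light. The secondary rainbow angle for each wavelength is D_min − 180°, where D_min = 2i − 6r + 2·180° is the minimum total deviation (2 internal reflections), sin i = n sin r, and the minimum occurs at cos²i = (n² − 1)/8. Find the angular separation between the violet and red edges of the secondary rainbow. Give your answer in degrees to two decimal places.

2.86°

At 426 nm (n = 1.341): cos²i = 0.09979 → i = 71.586°, r = 45.034°, D_min = 232.966°, rainbow angle = 52.966°.
At 705 nm (n = 1.330): cos²i = 0.09611 → i = 71.940°, r = 45.630°, D_min = 230.101°, rainbow angle = 50.101°.
Angular width = |52.966° − 50.101°| = 2.865°.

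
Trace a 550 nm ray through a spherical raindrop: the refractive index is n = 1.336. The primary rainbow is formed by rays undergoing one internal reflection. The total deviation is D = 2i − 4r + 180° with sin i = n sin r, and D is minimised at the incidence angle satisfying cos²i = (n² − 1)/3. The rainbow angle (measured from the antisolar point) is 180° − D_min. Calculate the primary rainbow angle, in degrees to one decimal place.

cos²i = (1.78490 − 1)/3 = 0.26163; i = arccos(0.51150) = 59.236°.
sin r = sin 59.236°/1.336 = 0.64318; r = 40.029°.
D_min = 2·59.236° − 4·40.029° + 180° = 138.356°.
Rainbow angle = 180° − D_min = 41.644°.

41.6°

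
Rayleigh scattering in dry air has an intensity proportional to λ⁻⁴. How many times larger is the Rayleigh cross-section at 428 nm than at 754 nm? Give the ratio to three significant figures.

Rayleigh scattering ∝ λ⁻⁴, so the ratio of coefficients is the inverse fourth power of the wavelength ratio.
σ(428)/σ(754) = (754/428)⁴ = (1.7617)⁴ = 9.632.

9.63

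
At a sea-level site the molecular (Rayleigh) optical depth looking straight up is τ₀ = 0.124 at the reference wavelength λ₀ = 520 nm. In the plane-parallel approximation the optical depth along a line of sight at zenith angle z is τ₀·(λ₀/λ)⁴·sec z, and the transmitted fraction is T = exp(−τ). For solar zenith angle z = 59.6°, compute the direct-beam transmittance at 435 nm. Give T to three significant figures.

sec 59.6° = 1.9762.
τ = 0.124 × (520/435)⁴ × 1.9762 = 0.124 × 2.0420 × 1.9762 = 0.5004.
T = exp(−0.5004) = 0.6063.

0.606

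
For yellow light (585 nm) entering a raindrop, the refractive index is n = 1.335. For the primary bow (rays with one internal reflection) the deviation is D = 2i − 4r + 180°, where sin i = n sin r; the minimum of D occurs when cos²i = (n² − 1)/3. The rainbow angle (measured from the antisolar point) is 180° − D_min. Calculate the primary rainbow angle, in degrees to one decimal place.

cos²i = (1.78222 − 1)/3 = 0.26074; i = arccos(0.51063) = 59.294°.
sin r = sin 59.294°/1.335 = 0.64405; r = 40.094°.
D_min = 2·59.294° − 4·40.094° + 180° = 138.212°.
Rainbow angle = 180° − D_min = 41.788°.

41.8°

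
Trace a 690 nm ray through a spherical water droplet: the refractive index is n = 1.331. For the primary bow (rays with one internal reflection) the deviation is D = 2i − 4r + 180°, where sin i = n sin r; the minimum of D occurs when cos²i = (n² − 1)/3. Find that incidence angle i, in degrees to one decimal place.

59.5°

cos²i = (1.331² − 1)/3 = (1.77156 − 1)/3 = 0.25719.
cos i = 0.50714, so i = 59.527°.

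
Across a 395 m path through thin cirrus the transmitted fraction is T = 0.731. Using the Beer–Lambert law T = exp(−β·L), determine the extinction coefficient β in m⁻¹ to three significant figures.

Beer–Lambert: T = exp(−βL) ⇒ β = −ln(T)/L = −ln(0.731)/395 = 0.3133/395 = 0.0007933 m⁻¹.

0.000793 m⁻¹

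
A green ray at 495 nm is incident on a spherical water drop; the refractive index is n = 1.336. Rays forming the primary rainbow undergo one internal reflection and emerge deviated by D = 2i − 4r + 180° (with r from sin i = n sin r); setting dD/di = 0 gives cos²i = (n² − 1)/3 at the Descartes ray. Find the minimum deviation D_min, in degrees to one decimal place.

cos²i = (1.78490 − 1)/3 = 0.26163; i = arccos(0.51150) = 59.236°.
sin r = sin 59.236°/1.336 = 0.64318; r = 40.029°.
D_min = 2·59.236° − 4·40.029° + 180° = 138.356°.

138.4°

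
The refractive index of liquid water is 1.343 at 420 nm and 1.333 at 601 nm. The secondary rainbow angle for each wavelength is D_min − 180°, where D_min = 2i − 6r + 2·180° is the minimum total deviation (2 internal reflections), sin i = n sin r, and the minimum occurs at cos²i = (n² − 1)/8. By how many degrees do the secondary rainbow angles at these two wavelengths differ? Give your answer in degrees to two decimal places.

2.59°

At 420 nm (n = 1.343): cos²i = 0.10046 → i = 71.522°, r = 44.928°, D_min = 233.478°, rainbow angle = 53.478°.
At 601 nm (n = 1.333): cos²i = 0.09711 → i = 71.843°, r = 45.466°, D_min = 230.891°, rainbow angle = 50.891°.
Angular width = |53.478° − 50.891°| = 2.587°.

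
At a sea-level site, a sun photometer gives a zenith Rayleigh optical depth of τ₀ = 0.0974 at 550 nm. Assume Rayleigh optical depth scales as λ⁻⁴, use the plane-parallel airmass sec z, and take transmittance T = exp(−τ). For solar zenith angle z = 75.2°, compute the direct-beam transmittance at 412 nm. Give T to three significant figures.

sec 75.2° = 3.9147.
τ = 0.0974 × (550/412)⁴ × 3.9147 = 0.0974 × 3.1759 × 3.9147 = 1.2109.
T = exp(−1.2109) = 0.2979.

0.298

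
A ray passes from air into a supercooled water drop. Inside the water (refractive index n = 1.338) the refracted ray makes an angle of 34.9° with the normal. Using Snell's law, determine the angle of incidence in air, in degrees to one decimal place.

Snell: sin θ_i = n · sin θ_r = 1.338 × sin 34.9° = 1.338 × 0.5721 = 0.7655.
θ_i = arcsin(0.7655) = 49.95°.

50.0°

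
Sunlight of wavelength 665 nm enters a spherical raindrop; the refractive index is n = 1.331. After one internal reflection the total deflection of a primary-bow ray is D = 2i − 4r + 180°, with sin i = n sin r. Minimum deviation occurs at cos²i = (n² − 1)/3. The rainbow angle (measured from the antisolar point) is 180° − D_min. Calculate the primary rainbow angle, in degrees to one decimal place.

42.4°

cos²i = (1.77156 − 1)/3 = 0.25719; i = arccos(0.50714) = 59.527°.
sin r = sin 59.527°/1.331 = 0.64753; r = 40.356°.
D_min = 2·59.527° − 4·40.356° + 180° = 137.630°.
Rainbow angle = 180° − D_min = 42.370°.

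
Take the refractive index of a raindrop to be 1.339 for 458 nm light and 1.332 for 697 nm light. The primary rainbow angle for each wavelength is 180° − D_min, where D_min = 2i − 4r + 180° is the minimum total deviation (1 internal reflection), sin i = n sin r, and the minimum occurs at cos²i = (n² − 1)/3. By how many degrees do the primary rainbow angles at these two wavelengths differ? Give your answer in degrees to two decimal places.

1.01°

At 458 nm (n = 1.339): cos²i = 0.26431 → i = 59.062°, r = 39.834°, D_min = 138.786°, rainbow angle = 41.214°.
At 697 nm (n = 1.332): cos²i = 0.25807 → i = 59.469°, r = 40.290°, D_min = 137.776°, rainbow angle = 42.224°.
Angular width = |41.214° − 42.224°| = 1.010°.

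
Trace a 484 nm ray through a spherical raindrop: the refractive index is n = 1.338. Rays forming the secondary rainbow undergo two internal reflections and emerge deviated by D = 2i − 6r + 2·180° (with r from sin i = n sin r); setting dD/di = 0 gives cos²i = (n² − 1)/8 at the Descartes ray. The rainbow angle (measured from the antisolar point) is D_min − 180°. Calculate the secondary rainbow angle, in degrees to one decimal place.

cos²i = (1.79024 − 1)/8 = 0.09878; i = arccos(0.31429) = 71.682°.
sin r = sin 71.682°/1.338 = 0.70951; r = 45.195°.
D_min = 2·71.682° − 6·45.195° + 360° = 232.193°.
Rainbow angle = D_min − 180° = 52.193°.

52.2°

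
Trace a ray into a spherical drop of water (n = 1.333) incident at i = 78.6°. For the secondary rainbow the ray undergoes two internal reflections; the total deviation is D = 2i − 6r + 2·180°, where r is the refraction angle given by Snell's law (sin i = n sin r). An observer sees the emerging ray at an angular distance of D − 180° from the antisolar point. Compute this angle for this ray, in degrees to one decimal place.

53.2°

sin r = sin 78.6° / 1.333 = 0.9803/1.333 = 0.7354; r = 47.34°.
D = 2·78.6° − 6·47.34° + 2·180° = 157.20° − 284.04° + 360° = 233.16°.
Angle from antisolar point = D − 180° = 53.16°.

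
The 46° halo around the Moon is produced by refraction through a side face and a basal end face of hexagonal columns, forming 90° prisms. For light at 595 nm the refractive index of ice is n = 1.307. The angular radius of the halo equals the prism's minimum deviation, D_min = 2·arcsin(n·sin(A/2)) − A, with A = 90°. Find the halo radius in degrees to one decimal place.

n·sin(A/2) = 1.307 × sin 45° = 1.307 × 0.7071 = 0.9242.
D_min = 2·arcsin(0.9242) − 90° = 2 × 67.546° − 90° = 45.093°.

45.1°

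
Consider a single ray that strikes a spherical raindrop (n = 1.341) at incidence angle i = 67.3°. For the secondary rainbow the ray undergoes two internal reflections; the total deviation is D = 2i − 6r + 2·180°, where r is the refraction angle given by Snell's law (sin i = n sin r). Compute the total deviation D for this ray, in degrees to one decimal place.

sin r = sin 67.3° / 1.341 = 0.9225/1.341 = 0.6879; r = 43.47°.
D = 2·67.3° − 6·43.47° + 2·180° = 134.60° − 260.81° + 360° = 233.79°.

233.8°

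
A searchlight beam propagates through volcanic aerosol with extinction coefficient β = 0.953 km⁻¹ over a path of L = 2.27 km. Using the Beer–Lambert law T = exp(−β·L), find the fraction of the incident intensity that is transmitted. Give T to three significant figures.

0.115

τ = β·L = 0.953 × 2.27 = 2.1633.
T = exp(−2.1633) = 0.1149.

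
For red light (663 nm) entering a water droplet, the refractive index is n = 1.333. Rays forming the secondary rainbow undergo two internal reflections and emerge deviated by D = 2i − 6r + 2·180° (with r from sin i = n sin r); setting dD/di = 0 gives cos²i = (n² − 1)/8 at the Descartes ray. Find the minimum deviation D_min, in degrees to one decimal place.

cos²i = (1.77689 − 1)/8 = 0.09711; i = arccos(0.31163) = 71.843°.
sin r = sin 71.843°/1.333 = 0.71283; r = 45.466°.
D_min = 2·71.843° − 6·45.466° + 360° = 230.891°.

230.9°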